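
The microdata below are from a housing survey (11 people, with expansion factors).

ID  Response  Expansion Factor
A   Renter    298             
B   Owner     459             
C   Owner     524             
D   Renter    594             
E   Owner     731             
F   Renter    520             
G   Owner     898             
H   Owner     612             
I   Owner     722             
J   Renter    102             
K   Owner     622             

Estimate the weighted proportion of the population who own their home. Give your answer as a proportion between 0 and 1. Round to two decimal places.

0.75

Sum of weights for 'Owner' = 459 + 524 + 731 + 898 + 612 + 722 + 622 = 4568
Total weight = 298 + 459 + 524 + 594 + 731 + 520 + 898 + 612 + 722 + 102 + 622 = 6082
Weighted proportion = 4568 / 6082 = 0.75106873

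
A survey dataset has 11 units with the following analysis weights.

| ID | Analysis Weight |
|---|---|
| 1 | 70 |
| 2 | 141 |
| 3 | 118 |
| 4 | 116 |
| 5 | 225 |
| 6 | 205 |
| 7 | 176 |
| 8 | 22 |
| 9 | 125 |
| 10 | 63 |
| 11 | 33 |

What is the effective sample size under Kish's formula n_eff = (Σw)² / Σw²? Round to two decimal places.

Σ wᵢ = 1294
Σ wᵢ² = 196954
n_eff = 1294² / 196954 = 1674436 / 196954 = 8.5016603

8.50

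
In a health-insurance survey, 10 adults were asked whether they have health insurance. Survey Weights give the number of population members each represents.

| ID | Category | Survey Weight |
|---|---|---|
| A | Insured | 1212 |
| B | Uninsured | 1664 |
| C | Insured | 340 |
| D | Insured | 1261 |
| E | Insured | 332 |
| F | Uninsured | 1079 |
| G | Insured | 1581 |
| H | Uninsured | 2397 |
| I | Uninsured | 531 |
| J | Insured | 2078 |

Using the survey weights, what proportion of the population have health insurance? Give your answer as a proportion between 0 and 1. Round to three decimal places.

Sum of weights for 'Insured' = 1212 + 340 + 1261 + 332 + 1581 + 2078 = 6804
Total weight = 1212 + 1664 + 340 + 1261 + 332 + 1079 + 1581 + 2397 + 531 + 2078 = 12475
Weighted proportion = 6804 / 12475 = 0.54541082

0.545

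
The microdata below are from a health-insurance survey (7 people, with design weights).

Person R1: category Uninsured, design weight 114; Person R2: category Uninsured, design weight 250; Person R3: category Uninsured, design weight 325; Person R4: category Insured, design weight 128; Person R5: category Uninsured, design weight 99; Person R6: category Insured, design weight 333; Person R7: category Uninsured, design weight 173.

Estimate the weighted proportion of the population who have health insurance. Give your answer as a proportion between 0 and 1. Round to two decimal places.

Sum of weights for 'Insured' = 128 + 333 = 461
Total weight = 1422
Weighted proportion = 461 / 1422 = 0.32419128

0.32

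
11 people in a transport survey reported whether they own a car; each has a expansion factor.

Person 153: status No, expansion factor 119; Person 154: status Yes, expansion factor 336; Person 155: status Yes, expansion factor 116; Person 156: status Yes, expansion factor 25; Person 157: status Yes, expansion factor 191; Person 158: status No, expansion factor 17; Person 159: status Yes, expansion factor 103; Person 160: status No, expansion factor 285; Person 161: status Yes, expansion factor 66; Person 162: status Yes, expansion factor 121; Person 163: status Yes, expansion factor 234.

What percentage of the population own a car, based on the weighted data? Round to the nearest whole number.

Sum of weights for 'Yes' = 336 + 116 + 25 + 191 + 103 + 66 + 121 + 234 = 1192
Total weight = 119 + 336 + 116 + 25 + 191 + 17 + 103 + 285 + 66 + 121 + 234 = 1613
Weighted proportion = 1192 / 1613 = 0.73899566 → 73.899566%

74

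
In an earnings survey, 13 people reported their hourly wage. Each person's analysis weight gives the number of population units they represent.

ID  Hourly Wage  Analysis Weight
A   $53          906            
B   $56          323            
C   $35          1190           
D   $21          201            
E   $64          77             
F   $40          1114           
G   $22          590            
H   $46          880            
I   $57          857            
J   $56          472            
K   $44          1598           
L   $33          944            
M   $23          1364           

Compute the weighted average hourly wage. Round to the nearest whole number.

40

Weighted sum = 423042
Sum of weights = 10516
Weighted mean = 423042 / 10516 = 40.228414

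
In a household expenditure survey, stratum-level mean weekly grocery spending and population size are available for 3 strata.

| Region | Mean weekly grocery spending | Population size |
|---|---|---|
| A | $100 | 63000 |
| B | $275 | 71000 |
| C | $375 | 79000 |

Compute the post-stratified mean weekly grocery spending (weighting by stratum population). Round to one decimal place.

Σ Nₕ·x̄ₕ = 100×63000 + 275×71000 + 375×79000
  = 55450000
Σ Nₕ = 213000
Overall mean = 55450000 / 213000 = 260.32864

260.3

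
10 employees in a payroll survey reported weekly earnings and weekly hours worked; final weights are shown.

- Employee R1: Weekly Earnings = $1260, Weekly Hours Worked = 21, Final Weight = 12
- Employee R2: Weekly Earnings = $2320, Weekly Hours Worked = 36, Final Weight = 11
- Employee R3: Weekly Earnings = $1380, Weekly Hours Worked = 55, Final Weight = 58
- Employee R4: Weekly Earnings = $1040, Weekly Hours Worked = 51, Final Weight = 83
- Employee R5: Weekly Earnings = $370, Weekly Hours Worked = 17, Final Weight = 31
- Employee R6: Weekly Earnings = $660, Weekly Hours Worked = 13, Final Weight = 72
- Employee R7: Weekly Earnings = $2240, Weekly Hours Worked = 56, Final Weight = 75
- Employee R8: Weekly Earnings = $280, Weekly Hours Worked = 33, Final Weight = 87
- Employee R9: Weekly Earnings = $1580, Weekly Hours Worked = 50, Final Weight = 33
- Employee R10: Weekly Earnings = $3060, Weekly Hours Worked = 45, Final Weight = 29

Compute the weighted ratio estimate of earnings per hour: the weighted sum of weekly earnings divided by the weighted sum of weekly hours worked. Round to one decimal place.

Σ wᵢ·y = 1260×12 + 2320×11 + 1380×58 + 1040×83 + 370×31 + 660×72 + 2240×75 + 280×87 + 1580×33 + 3060×29
  = 599230
Σ wᵢ·x = 21×12 + 36×11 + 55×58 + 51×83 + 17×31 + 13×72 + 56×75 + 33×87 + 50×33 + 45×29
  = 252 + 396 + 3190 + 4233 + 527 + 936 + 4200 + 2871 + 1650 + 1305 = 19560
Ratio = 599230 / 19560 = 30.635481

30.6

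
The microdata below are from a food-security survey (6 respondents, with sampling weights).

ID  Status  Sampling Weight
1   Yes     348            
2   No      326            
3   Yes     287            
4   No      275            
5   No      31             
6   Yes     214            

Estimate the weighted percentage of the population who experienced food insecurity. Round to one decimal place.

Sum of weights for 'Yes' = 348 + 287 + 214 = 849
Total weight = 348 + 326 + 287 + 275 + 31 + 214 = 1481
Weighted proportion = 849 / 1481 = 0.57326131 → 57.326131%

57.3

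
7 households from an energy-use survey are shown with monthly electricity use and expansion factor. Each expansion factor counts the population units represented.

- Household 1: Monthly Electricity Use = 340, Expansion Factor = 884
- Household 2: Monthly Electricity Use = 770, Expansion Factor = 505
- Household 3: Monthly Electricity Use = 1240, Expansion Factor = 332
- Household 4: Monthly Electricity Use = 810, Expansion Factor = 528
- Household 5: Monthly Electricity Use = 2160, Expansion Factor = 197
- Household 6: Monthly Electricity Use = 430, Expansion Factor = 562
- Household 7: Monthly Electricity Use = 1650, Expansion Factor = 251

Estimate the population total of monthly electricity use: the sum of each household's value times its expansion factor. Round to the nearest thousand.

Weighted total = 340×884 + 770×505 + 1240×332 + 810×528 + 2160×197 + 430×562 + 1650×251
  = 300560 + 388850 + 411680 + 427680 + 425520 + 241660 + 414150 = 2610100

2610000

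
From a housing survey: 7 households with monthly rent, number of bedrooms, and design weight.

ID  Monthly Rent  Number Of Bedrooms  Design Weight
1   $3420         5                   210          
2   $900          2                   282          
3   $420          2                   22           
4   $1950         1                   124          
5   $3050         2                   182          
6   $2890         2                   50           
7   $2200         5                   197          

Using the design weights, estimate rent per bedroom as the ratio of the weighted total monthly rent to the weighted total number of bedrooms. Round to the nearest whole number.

729

Σ wᵢ·y = 3420×210 + 900×282 + 420×22 + 1950×124 + 3050×182 + 2890×50 + 2200×197
  = 718200 + 253800 + 9240 + 241800 + 555100 + 144500 + 433400 = 2356040
Σ wᵢ·x = 5×210 + 2×282 + 2×22 + 1×124 + 2×182 + 2×50 + 5×197
  = 1050 + 564 + 44 + 124 + 364 + 100 + 985 = 3231
Ratio = 2356040 / 3231 = 729.19839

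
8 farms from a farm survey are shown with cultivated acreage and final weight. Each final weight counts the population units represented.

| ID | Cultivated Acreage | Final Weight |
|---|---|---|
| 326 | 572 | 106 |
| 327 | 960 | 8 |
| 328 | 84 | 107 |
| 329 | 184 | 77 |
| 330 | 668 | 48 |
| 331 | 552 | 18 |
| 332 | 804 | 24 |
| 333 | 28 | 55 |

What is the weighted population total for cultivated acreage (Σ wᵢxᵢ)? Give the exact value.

154304

Weighted total = 154304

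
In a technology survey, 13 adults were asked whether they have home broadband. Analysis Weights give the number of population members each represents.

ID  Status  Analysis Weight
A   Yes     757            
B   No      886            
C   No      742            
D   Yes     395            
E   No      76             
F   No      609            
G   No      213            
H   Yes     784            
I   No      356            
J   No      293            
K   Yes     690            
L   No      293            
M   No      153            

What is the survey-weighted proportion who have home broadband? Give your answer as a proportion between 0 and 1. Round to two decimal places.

Sum of weights for 'Yes' = 757 + 395 + 784 + 690 = 2626
Total weight = 6247
Weighted proportion = 2626 / 6247 = 0.42036177

0.42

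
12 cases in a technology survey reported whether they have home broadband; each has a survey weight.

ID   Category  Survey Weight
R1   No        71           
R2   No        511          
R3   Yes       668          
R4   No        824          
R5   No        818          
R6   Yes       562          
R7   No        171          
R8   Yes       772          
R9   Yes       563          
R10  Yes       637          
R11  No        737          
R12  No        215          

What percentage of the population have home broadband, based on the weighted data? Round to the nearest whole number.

Sum of weights for 'Yes' = 668 + 562 + 772 + 563 + 637 = 3202
Total weight = 71 + 511 + 668 + 824 + 818 + 562 + 171 + 772 + 563 + 637 + 737 + 215 = 6549
Weighted proportion = 3202 / 6549 = 0.48892961 → 48.892961%

49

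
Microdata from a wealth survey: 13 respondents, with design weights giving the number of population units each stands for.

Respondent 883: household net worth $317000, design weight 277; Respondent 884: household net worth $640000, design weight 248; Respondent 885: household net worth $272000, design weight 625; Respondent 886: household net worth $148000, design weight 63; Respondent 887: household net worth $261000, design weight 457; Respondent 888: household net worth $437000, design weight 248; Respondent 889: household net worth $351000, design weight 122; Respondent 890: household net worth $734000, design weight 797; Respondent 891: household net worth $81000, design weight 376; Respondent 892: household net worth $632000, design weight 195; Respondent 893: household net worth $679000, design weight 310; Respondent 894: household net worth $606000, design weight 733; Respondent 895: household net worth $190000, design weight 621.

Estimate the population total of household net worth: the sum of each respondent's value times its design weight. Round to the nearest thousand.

2207700000

Weighted total = 2207700000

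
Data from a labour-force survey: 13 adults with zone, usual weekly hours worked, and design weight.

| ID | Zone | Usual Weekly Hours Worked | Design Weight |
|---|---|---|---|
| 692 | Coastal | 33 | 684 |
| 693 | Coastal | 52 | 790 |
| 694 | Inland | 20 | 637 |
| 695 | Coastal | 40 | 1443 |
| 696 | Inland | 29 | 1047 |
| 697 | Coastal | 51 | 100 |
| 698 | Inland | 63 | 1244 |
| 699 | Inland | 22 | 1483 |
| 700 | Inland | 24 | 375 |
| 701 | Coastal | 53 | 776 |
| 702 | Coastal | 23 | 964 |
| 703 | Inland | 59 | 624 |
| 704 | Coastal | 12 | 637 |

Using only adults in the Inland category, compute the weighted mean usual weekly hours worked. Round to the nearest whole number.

Inland rows: 694, 696, 698, 699, 700, 703
Weighted sum = 20×637 + 29×1047 + 63×1244 + 22×1483 + 24×375 + 59×624
  = 12740 + 30363 + 78372 + 32626 + 9000 + 36816 = 199917
Sum of weights = 5410
Weighted mean = 199917 / 5410 = 36.953235

37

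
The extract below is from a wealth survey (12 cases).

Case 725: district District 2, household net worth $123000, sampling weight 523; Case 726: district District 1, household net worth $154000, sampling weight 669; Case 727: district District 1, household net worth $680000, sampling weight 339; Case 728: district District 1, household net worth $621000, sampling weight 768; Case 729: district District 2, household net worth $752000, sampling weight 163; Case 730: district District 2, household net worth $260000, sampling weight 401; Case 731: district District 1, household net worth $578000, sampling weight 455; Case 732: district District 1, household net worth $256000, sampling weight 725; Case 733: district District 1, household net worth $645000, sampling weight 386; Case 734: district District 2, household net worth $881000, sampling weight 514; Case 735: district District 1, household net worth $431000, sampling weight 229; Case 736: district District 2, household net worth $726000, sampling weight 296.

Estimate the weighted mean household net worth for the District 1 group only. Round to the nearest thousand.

450000

District 1 rows: 726, 727, 728, 731, 732, 733, 735
Weighted sum = 154000×669 + 680000×339 + 621000×768 + 578000×455 + 256000×725 + 645000×386 + 431000×229
  = 103026000 + 230520000 + 476928000 + 262990000 + 185600000 + 248970000 + 98699000 = 1606733000
Sum of weights = 669 + 339 + 768 + 455 + 725 + 386 + 229 = 3571
Weighted mean = 1606733000 / 3571 = 449939.23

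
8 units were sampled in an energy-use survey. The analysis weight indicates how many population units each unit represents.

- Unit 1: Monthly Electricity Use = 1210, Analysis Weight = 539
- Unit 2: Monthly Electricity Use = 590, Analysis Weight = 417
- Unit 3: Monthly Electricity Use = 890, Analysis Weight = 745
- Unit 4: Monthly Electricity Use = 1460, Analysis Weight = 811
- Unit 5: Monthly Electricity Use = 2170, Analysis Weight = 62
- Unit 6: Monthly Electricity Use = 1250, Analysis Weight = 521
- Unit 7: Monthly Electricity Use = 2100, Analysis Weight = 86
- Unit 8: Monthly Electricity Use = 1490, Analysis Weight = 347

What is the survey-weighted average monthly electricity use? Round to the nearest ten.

1200

Weighted sum = 1210×539 + 590×417 + 890×745 + 1460×811 + 2170×62 + 1250×521 + 2100×86 + 1490×347
  = 652190 + 246030 + 663050 + 1184060 + 134540 + 651250 + 180600 + 517030 = 4228750
Sum of weights = 539 + 417 + 745 + 811 + 62 + 521 + 86 + 347 = 3528
Weighted mean = 4228750 / 3528 = 1198.6253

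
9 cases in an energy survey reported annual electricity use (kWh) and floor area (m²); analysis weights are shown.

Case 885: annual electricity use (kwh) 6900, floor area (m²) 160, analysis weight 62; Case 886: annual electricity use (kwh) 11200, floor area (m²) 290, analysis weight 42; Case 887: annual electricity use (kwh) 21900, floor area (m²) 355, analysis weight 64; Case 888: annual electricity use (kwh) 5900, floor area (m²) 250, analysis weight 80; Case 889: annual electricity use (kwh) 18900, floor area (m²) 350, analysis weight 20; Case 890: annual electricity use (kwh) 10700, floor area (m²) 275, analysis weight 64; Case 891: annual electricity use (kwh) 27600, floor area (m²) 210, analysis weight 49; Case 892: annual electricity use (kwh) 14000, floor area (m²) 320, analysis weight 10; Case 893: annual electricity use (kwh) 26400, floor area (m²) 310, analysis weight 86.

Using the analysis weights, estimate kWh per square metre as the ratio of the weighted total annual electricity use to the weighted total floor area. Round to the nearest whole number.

Σ wᵢ·y = 6900×62 + 11200×42 + 21900×64 + 5900×80 + 18900×20 + 10700×64 + 27600×49 + 14000×10 + 26400×86
  = 7597400
Σ wᵢ·x = 160×62 + 290×42 + 355×64 + 250×80 + 350×20 + 275×64 + 210×49 + 320×10 + 310×86
  = 9920 + 12180 + 22720 + 20000 + 7000 + 17600 + 10290 + 3200 + 26660 = 129570
Ratio = 7597400 / 129570 = 58.635487

59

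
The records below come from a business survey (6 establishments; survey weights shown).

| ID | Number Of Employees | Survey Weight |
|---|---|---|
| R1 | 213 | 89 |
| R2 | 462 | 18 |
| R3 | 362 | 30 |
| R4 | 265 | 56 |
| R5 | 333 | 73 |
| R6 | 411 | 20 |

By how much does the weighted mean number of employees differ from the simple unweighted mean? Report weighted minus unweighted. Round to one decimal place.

Unweighted sum = 213 + 462 + 362 + 265 + 333 + 411 = 2046
Unweighted mean = 2046 / 6 = 341
Weighted sum = 213×89 + 462×18 + 362×30 + 265×56 + 333×73 + 411×20
  = 18957 + 8316 + 10860 + 14840 + 24309 + 8220 = 85502
Sum of weights = 286
Weighted mean = 85502 / 286 = 298.95804
Difference (weighted minus unweighted) = -42.041958

-42.0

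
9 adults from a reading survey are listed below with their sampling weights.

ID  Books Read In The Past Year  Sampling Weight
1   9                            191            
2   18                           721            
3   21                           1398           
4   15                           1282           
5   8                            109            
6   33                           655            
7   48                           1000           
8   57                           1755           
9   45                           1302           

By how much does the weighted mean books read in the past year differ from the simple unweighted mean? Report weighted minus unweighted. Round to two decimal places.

Unweighted sum = 9 + 18 + 21 + 15 + 8 + 33 + 48 + 57 + 45 = 254
Unweighted mean = 254 / 9 = 28.222222
Weighted sum = 9×191 + 18×721 + 21×1398 + 15×1282 + 8×109 + 33×655 + 48×1000 + 57×1755 + 45×1302
  = 1719 + 12978 + 29358 + 19230 + 872 + 21615 + 48000 + 100035 + 58590 = 292397
Sum of weights = 191 + 721 + 1398 + 1282 + 109 + 655 + 1000 + 1755 + 1302 = 8413
Weighted mean = 292397 / 8413 = 34.755379
Difference (weighted minus unweighted) = 6.5331564

6.53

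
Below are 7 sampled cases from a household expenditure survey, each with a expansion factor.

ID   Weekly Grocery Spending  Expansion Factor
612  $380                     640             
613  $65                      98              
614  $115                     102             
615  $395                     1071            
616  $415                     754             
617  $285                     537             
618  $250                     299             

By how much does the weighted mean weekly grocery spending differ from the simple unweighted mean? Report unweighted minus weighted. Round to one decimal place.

-77.8

Unweighted sum = 380 + 65 + 115 + 395 + 415 + 285 + 250 = 1905
Unweighted mean = 1905 / 7 = 272.14286
Weighted sum = 380×640 + 65×98 + 115×102 + 395×1071 + 415×754 + 285×537 + 250×299
  = 243200 + 6370 + 11730 + 423045 + 312910 + 153045 + 74750 = 1225050
Sum of weights = 3501
Weighted mean = 1225050 / 3501 = 349.91431
Difference (unweighted minus weighted) = -77.771453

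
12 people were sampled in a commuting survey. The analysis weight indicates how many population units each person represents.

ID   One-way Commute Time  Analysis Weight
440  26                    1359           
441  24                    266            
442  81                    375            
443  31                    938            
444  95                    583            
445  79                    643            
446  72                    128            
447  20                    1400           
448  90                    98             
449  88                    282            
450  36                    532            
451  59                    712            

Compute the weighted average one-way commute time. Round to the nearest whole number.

Weighted sum = 339365
Sum of weights = 1359 + 266 + 375 + 938 + 583 + 643 + 128 + 1400 + 98 + 282 + 532 + 712 = 7316
Weighted mean = 339365 / 7316 = 46.386687

46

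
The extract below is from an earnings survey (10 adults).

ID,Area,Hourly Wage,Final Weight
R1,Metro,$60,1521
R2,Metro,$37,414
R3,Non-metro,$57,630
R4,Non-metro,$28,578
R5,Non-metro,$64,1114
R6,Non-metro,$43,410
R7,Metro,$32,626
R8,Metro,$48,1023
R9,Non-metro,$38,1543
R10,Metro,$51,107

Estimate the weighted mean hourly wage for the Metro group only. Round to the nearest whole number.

49

Metro rows: R1, R2, R7, R8, R10
Weighted sum = 60×1521 + 37×414 + 32×626 + 48×1023 + 51×107
  = 181171
Sum of weights = 1521 + 414 + 626 + 1023 + 107 = 3691
Weighted mean = 181171 / 3691 = 49.08453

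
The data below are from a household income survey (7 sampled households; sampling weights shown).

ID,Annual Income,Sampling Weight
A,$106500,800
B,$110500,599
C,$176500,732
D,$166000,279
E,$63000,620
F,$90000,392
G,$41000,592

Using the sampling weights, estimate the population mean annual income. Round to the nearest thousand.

106000

Weighted sum = 425513500
Sum of weights = 4014
Weighted mean = 425513500 / 4014 = 106007.35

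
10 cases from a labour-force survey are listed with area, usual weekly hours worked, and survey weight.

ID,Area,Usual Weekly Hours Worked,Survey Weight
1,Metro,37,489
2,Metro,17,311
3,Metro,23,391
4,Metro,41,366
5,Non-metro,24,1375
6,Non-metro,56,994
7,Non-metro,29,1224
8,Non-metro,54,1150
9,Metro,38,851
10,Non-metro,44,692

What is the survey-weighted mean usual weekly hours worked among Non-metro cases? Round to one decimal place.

Non-metro rows: 5, 6, 7, 8, 10
Weighted sum = 24×1375 + 56×994 + 29×1224 + 54×1150 + 44×692
  = 33000 + 55664 + 35496 + 62100 + 30448 = 216708
Sum of weights = 1375 + 994 + 1224 + 1150 + 692 = 5435
Weighted mean = 216708 / 5435 = 39.872677

39.9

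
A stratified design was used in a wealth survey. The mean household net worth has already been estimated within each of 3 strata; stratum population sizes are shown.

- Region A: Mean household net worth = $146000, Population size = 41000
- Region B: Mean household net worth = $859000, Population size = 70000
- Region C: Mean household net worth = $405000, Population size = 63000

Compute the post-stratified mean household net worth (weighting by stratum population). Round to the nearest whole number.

526615

Σ Nₕ·x̄ₕ = 91631000000
Σ Nₕ = 41000 + 70000 + 63000 = 174000
Overall mean = 91631000000 / 174000 = 526614.94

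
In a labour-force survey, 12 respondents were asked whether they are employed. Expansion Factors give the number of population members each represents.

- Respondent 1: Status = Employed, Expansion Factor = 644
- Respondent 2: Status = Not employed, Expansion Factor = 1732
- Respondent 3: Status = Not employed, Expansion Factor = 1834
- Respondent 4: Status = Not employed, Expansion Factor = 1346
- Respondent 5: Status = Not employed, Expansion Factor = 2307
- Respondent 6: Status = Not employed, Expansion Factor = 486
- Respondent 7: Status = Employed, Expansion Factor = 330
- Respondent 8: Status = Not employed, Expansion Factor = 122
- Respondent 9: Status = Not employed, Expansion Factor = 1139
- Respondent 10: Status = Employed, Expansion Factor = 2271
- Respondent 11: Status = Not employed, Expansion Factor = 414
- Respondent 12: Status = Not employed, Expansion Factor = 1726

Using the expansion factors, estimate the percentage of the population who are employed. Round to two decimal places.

Sum of weights for 'Employed' = 644 + 330 + 2271 = 3245
Total weight = 644 + 1732 + 1834 + 1346 + 2307 + 486 + 330 + 122 + 1139 + 2271 + 414 + 1726 = 14351
Weighted proportion = 3245 / 14351 = 0.22611665 → 22.611665%

22.61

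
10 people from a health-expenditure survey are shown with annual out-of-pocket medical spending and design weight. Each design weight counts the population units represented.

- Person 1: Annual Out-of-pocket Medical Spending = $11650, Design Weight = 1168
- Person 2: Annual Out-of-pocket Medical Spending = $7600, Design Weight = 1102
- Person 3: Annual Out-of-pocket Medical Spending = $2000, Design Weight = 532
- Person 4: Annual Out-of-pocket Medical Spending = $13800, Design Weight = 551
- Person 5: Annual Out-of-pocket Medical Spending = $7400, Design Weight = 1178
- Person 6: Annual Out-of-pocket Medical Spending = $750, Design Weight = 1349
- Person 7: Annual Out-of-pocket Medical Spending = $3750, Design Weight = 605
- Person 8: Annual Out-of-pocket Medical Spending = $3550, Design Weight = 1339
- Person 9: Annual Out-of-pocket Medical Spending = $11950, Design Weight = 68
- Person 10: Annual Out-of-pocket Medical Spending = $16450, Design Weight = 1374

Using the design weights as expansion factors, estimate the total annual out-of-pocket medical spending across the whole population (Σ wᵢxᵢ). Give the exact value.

Weighted total = 11650×1168 + 7600×1102 + 2000×532 + 13800×551 + 7400×1178 + 750×1349 + 3750×605 + 3550×1339 + 11950×68 + 16450×1374
  = 13607200 + 8375200 + 1064000 + 7603800 + 8717200 + 1011750 + 2268750 + 4753450 + 812600 + 22602300 = 70816250

70816250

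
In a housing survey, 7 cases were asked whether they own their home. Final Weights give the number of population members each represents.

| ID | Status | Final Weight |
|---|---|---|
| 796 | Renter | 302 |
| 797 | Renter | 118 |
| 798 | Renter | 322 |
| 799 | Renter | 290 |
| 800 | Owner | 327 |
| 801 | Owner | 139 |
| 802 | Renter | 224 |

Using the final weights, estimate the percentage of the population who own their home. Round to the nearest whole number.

Sum of weights for 'Owner' = 327 + 139 = 466
Total weight = 302 + 118 + 322 + 290 + 327 + 139 + 224 = 1722
Weighted proportion = 466 / 1722 = 0.27061556 → 27.061556%

27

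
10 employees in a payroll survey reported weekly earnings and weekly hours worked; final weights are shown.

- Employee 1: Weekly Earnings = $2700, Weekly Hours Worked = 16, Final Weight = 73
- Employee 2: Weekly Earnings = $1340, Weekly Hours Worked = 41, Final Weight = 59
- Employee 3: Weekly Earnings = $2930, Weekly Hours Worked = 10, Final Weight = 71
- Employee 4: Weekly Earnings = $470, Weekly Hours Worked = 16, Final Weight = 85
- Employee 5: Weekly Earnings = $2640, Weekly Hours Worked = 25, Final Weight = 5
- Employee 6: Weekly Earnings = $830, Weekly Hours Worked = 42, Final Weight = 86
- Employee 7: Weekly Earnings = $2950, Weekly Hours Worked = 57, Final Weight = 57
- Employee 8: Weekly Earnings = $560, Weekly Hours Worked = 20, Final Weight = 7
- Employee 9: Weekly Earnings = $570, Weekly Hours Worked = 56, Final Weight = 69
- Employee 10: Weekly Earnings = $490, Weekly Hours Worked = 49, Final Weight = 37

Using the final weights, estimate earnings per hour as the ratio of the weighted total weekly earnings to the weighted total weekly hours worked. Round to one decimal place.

45.4

Σ wᵢ·y = 2700×73 + 1340×59 + 2930×71 + 470×85 + 2640×5 + 830×86 + 2950×57 + 560×7 + 570×69 + 490×37
  = 197100 + 79060 + 208030 + 39950 + 13200 + 71380 + 168150 + 3920 + 39330 + 18130 = 838250
Σ wᵢ·x = 16×73 + 41×59 + 10×71 + 16×85 + 25×5 + 42×86 + 57×57 + 20×7 + 56×69 + 49×37
  = 1168 + 2419 + 710 + 1360 + 125 + 3612 + 3249 + 140 + 3864 + 1813 = 18460
Ratio = 838250 / 18460 = 45.408992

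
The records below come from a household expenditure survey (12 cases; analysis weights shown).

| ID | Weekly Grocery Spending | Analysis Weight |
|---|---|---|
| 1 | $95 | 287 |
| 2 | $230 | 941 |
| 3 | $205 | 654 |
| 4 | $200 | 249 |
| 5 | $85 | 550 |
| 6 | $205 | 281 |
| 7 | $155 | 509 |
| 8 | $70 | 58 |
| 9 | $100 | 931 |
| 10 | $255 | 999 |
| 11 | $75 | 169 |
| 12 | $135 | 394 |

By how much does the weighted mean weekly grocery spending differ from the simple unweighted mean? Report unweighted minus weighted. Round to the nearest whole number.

Unweighted sum = 95 + 230 + 205 + 200 + 85 + 205 + 155 + 70 + 100 + 255 + 75 + 135 = 1810
Unweighted mean = 1810 / 12 = 150.83333
Weighted sum = 95×287 + 230×941 + 205×654 + 200×249 + 85×550 + 205×281 + 155×509 + 70×58 + 100×931 + 255×999 + 75×169 + 135×394
  = 27265 + 216430 + 134070 + 49800 + 46750 + 57605 + 78895 + 4060 + 93100 + 254745 + 12675 + 53190 = 1028585
Sum of weights = 287 + 941 + 654 + 249 + 550 + 281 + 509 + 58 + 931 + 999 + 169 + 394 = 6022
Weighted mean = 1028585 / 6022 = 170.80455
Difference (unweighted minus weighted) = -19.971217

-20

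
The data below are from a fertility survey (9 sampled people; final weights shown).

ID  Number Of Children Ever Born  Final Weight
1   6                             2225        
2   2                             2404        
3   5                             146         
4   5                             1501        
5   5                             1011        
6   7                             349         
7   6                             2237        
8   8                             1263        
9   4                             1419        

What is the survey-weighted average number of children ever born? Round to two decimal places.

Weighted sum = 6×2225 + 2×2404 + 5×146 + 5×1501 + 5×1011 + 7×349 + 6×2237 + 8×1263 + 4×1419
  = 13350 + 4808 + 730 + 7505 + 5055 + 2443 + 13422 + 10104 + 5676 = 63093
Sum of weights = 2225 + 2404 + 146 + 1501 + 1011 + 349 + 2237 + 1263 + 1419 = 12555
Weighted mean = 63093 / 12555 = 5.0253286

5.03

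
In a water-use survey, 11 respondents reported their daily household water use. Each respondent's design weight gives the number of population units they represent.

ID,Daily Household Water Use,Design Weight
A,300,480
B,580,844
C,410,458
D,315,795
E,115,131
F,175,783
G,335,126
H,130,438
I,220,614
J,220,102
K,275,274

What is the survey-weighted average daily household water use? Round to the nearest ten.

Weighted sum = 300×480 + 580×844 + 410×458 + 315×795 + 115×131 + 175×783 + 335×126 + 130×438 + 220×614 + 220×102 + 275×274
  = 1555835
Sum of weights = 5045
Weighted mean = 1555835 / 5045 = 308.39148

310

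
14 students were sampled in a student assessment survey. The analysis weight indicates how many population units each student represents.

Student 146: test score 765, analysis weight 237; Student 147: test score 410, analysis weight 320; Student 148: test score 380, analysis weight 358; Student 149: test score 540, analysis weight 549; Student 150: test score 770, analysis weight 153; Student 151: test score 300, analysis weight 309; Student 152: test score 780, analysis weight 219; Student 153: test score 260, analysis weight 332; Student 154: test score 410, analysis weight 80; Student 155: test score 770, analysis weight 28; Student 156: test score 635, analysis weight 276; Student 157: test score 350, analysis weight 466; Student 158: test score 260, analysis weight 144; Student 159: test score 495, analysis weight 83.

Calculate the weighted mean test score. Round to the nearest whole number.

Weighted sum = 1683900
Sum of weights = 3554
Weighted mean = 1683900 / 3554 = 473.80416

474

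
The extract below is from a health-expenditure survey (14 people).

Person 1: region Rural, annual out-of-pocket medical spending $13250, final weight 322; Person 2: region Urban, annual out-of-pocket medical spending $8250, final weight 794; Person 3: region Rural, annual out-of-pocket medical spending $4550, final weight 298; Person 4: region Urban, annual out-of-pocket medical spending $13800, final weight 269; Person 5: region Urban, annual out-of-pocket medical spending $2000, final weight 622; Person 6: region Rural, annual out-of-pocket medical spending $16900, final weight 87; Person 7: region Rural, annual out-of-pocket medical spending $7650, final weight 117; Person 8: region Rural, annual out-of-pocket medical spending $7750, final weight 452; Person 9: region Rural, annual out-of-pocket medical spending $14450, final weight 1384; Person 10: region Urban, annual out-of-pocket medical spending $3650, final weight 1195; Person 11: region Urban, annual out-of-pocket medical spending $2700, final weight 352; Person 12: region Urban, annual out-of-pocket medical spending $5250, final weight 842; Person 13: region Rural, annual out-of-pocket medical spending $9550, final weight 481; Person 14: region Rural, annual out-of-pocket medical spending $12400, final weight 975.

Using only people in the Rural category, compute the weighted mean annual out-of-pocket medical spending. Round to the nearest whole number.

11704

Rural rows: 1, 3, 6, 7, 8, 9, 13, 14
Weighted sum = 48173100
Sum of weights = 322 + 298 + 87 + 117 + 452 + 1384 + 481 + 975 = 4116
Weighted mean = 48173100 / 4116 = 11703.863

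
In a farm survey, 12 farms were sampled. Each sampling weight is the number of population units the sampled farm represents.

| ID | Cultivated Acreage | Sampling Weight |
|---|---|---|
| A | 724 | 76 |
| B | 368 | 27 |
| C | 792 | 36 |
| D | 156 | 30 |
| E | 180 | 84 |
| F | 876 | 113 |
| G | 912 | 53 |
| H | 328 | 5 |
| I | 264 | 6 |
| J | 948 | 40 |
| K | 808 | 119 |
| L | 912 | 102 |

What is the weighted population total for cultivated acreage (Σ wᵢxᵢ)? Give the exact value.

490916

Weighted total = 724×76 + 368×27 + 792×36 + 156×30 + 180×84 + 876×113 + 912×53 + 328×5 + 264×6 + 948×40 + 808×119 + 912×102
  = 490916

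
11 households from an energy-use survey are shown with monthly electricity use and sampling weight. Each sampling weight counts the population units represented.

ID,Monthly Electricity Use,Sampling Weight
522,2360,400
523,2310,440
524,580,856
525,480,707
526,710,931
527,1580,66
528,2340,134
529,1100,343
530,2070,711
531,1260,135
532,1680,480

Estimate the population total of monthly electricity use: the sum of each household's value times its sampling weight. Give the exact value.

6700660

Weighted total = 2360×400 + 2310×440 + 580×856 + 480×707 + 710×931 + 1580×66 + 2340×134 + 1100×343 + 2070×711 + 1260×135 + 1680×480
  = 6700660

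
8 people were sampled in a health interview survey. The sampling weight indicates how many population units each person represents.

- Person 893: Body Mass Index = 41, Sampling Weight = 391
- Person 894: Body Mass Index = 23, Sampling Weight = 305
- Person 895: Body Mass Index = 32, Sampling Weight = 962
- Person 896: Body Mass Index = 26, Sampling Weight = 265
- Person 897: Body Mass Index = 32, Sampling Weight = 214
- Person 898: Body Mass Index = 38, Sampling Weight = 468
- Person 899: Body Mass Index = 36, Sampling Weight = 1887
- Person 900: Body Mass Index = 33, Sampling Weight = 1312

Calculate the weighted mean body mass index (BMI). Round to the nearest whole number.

34

Weighted sum = 41×391 + 23×305 + 32×962 + 26×265 + 32×214 + 38×468 + 36×1887 + 33×1312
  = 16031 + 7015 + 30784 + 6890 + 6848 + 17784 + 67932 + 43296 = 196580
Sum of weights = 391 + 305 + 962 + 265 + 214 + 468 + 1887 + 1312 = 5804
Weighted mean = 196580 / 5804 = 33.869745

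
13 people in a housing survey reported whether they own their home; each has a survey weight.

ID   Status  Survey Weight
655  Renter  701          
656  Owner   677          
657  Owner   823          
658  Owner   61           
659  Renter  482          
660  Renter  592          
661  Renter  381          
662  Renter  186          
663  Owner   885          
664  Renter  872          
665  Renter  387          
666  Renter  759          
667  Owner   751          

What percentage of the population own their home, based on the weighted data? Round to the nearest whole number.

42

Sum of weights for 'Owner' = 677 + 823 + 61 + 885 + 751 = 3197
Total weight = 7557
Weighted proportion = 3197 / 7557 = 0.42305148 → 42.305148%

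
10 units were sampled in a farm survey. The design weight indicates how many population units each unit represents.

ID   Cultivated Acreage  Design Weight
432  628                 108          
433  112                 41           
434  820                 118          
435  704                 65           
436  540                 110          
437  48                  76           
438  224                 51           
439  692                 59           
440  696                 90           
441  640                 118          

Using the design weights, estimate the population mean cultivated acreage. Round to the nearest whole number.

Weighted sum = 628×108 + 112×41 + 820×118 + 704×65 + 540×110 + 48×76 + 224×51 + 692×59 + 696×90 + 640×118
  = 67824 + 4592 + 96760 + 45760 + 59400 + 3648 + 11424 + 40828 + 62640 + 75520 = 468396
Sum of weights = 108 + 41 + 118 + 65 + 110 + 76 + 51 + 59 + 90 + 118 = 836
Weighted mean = 468396 / 836 = 560.2823

560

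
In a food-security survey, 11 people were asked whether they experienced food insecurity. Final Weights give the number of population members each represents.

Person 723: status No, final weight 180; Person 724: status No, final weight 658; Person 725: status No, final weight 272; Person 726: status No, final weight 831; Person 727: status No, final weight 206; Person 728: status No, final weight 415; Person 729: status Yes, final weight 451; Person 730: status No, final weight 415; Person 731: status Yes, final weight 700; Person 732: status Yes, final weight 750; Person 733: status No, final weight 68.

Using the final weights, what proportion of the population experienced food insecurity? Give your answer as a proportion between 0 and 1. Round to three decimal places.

Sum of weights for 'Yes' = 451 + 700 + 750 = 1901
Total weight = 180 + 658 + 272 + 831 + 206 + 415 + 451 + 415 + 700 + 750 + 68 = 4946
Weighted proportion = 1901 / 4946 = 0.38435099

0.384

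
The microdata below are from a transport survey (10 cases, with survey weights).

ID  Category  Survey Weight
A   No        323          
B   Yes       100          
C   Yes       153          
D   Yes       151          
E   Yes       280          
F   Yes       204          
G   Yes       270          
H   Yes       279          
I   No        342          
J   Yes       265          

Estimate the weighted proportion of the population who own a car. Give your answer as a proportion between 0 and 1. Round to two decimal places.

Sum of weights for 'Yes' = 100 + 153 + 151 + 280 + 204 + 270 + 279 + 265 = 1702
Total weight = 323 + 100 + 153 + 151 + 280 + 204 + 270 + 279 + 342 + 265 = 2367
Weighted proportion = 1702 / 2367 = 0.71905365

0.72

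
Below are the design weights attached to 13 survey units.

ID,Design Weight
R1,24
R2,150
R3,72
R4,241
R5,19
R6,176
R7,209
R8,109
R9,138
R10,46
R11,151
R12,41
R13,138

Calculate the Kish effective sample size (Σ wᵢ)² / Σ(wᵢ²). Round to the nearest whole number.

10

Σ wᵢ = 1514
Σ wᵢ² = 237926
n_eff = 1514² / 237926 = 2292196 / 237926 = 9.6340711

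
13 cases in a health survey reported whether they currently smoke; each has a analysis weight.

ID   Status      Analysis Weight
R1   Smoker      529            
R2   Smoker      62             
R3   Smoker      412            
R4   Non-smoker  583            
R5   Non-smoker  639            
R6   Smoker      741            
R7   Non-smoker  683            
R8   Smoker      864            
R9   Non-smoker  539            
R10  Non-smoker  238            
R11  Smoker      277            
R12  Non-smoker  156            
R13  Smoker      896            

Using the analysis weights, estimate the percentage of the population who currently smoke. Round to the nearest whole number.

Sum of weights for 'Smoker' = 529 + 62 + 412 + 741 + 864 + 277 + 896 = 3781
Total weight = 6619
Weighted proportion = 3781 / 6619 = 0.57123433 → 57.123433%

57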